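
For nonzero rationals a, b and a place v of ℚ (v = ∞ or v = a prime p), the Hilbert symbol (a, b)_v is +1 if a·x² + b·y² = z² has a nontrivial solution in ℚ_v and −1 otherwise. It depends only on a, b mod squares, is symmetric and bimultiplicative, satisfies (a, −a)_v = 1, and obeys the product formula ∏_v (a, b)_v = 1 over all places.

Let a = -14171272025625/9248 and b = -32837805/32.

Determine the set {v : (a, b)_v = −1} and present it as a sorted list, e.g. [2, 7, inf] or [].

(a, b) ≡ (-2, -10010) mod (ℚ^×)²; places V = {2, 3, 5, 7, 11, 13, 17, ∞}.
(a,b)_7: α=0, u≡6; β=1, v≡3 (mod 7); (6|7)=-1, (3|7)=-1; sign (−1)^0·-1^1·-1^0 = -1.
(a,b)_3: α=8, u≡1; β=8, v≡1 (mod 3); (1|3)=+1, (1|3)=+1; sign (−1)^0·+1^8·+1^8 = +1.
(a,b)_13: α=4, u≡11; β=1, v≡1 (mod 13); (11|13)=-1, (1|13)=+1; sign (−1)^0·-1^1·+1^4 = -1.
(a,b)_5: α=4, u≡3; β=1, v≡2 (mod 5); (3|5)=-1, (2|5)=-1; sign (−1)^0·-1^1·-1^4 = -1.
(a,b)_2: α=-5, β=-5; u≡7, v≡3 (mod 8); ε(u)ε(v)=1·1, αω(v)=-5·1, βω(u)=-5·0; sum ≡ 0  ⇒  +1.
(a,b)_∞: sgn(-2)=−, sgn(-10010)=−, so -1.
(a,b)_11: α=2, u≡9; β=1, v≡9 (mod 11); (9|11)=+1, (9|11)=+1; sign (−1)^0·+1^1·+1^2 = +1.
(a,b)_17: α=-2, u≡4; β=0, v≡5 (mod 17); (4|17)=+1, (5|17)=-1; sign (−1)^0·+1^0·-1^-2 = +1.
|Ram(-2, -10010)| = 4, even; anisotropic at {5, 7, 13, ∞}.

[5, 7, 13, inf]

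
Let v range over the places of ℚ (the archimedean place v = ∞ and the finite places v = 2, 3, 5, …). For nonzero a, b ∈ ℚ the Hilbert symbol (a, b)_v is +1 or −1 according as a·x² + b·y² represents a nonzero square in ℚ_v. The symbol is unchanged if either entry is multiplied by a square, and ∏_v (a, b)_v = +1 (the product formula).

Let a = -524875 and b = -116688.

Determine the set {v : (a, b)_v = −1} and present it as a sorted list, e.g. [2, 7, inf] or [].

[3, 5, 13, 17, 19, inf]

Mod squares: a ≡ -20995, b ≡ -7293. Check v ∈ {∞, 2, 3, 5, 11, 13, 17, 19}.
v=3: a=3^0·(≡2), b=3^1·(≡2) mod 3; (2|3)=-1, (2|3)=-1; (−1)^{0·1·1}·(-1)^1·(-1)^0 = -1.
v=∞: -20995 < 0 and -7293 < 0  ⇒  (a,b)_∞ = -1.
v=13: a=13^1·(≡3), b=13^1·(≡7) mod 13; (3|13)=+1, (7|13)=-1; (−1)^{1·1·6}·(+1)^1·(-1)^1 = -1.
v=5: a=5^3·(≡1), b=5^0·(≡2) mod 5; (1|5)=+1, (2|5)=-1; (−1)^{3·0·2}·(+1)^0·(-1)^3 = -1.
v=2: v_2(a)=0, v_2(b)=4; units ≡ 5, 3 (mod 8); ε·ε+αω+βω = 0·1+0·1+4·1 ≡ 0  ⇒  (a,b)_2 = +1.
v=11: a=11^0·(≡1), b=11^1·(≡7) mod 11; (1|11)=+1, (7|11)=-1; (−1)^{0·1·5}·(+1)^1·(-1)^0 = +1.
v=19: a=19^1·(≡1), b=19^0·(≡10) mod 19; (1|19)=+1, (10|19)=-1; (−1)^{1·0·9}·(+1)^0·(-1)^1 = -1.
v=17: a=17^1·(≡14), b=17^1·(≡4) mod 17; (14|17)=-1, (4|17)=+1; (−1)^{1·1·8}·(-1)^1·(+1)^1 = -1.
(-20995, -7293 / ℚ) ramifies at {3, 5, 13, 17, 19, ∞}: a division algebra.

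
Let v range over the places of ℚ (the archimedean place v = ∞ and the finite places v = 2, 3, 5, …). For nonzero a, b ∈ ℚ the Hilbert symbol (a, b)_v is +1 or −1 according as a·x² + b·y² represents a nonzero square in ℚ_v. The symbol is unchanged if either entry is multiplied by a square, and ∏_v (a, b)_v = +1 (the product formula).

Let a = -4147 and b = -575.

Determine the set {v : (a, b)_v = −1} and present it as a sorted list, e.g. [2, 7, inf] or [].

(a, b) ≡ (-4147, -23) mod (ℚ^×)²; places V = {2, 5, 11, 13, 23, 29, ∞}.
(a,b)_29: α=1, u≡2; β=0, v≡5 (mod 29); (2|29)=-1, (5|29)=+1; sign (−1)^0·-1^0·+1^1 = +1.
(a,b)_11: α=1, u≡8; β=0, v≡8 (mod 11); (8|11)=-1, (8|11)=-1; sign (−1)^0·-1^0·-1^1 = -1.
(a,b)_13: α=1, u≡6; β=0, v≡10 (mod 13); (6|13)=-1, (10|13)=+1; sign (−1)^0·-1^0·+1^1 = +1.
(a,b)_5: α=0, u≡3; β=2, v≡2 (mod 5); (3|5)=-1, (2|5)=-1; sign (−1)^0·-1^2·-1^0 = +1.
(a,b)_23: α=0, u≡16; β=1, v≡21 (mod 23); (16|23)=+1, (21|23)=-1; sign (−1)^0·+1^1·-1^0 = +1.
(a,b)_2: α=0, β=0; u≡5, v≡1 (mod 8); ε(u)ε(v)=0·0, αω(v)=0·0, βω(u)=0·1; sum ≡ 0  ⇒  +1.
(a,b)_∞: sgn(-4147)=−, sgn(-23)=−, so -1.
Ram(-4147, -23) = {11, ∞}; no ℚ_11-point on the conic.

[11, inf]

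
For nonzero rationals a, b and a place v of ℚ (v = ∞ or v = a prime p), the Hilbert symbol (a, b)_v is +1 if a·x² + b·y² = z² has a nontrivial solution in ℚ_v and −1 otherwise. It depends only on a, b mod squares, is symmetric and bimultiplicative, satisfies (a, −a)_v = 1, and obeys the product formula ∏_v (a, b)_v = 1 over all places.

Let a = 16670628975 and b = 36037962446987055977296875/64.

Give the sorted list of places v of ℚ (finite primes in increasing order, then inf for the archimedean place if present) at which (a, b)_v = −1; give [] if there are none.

(a, b) ≡ (3945711, 5187) mod (ℚ^×)²; places V = {2, 3, 5, 7, 11, 13, 19, 29, 31, ∞}.
(a,b)_∞: sgn(3945711)=+, sgn(5187)=+, so +1.
(a,b)_3: α=1, u≡1; β=3, v≡1 (mod 3); (1|3)=+1, (1|3)=+1; sign (−1)^1·+1^3·+1^1 = -1.
(a,b)_19: α=1, u≡12; β=3, v≡9 (mod 19); (12|19)=-1, (9|19)=+1; sign (−1)^1·-1^3·+1^1 = +1.
(a,b)_11: α=1, u≡2; β=2, v≡8 (mod 11); (2|11)=-1, (8|11)=-1; sign (−1)^0·-1^2·-1^1 = -1.
(a,b)_29: α=1, u≡23; β=2, v≡9 (mod 29); (23|29)=+1, (9|29)=+1; sign (−1)^0·+1^2·+1^1 = +1.
(a,b)_13: α=2, u≡10; β=5, v≡3 (mod 13); (10|13)=+1, (3|13)=+1; sign (−1)^0·+1^5·+1^2 = +1.
(a,b)_5: α=2, u≡4; β=6, v≡3 (mod 5); (4|5)=+1, (3|5)=-1; sign (−1)^0·+1^6·-1^2 = +1.
(a,b)_2: α=0, β=-6; u≡7, v≡3 (mod 8); ε(u)ε(v)=1·1, αω(v)=0·1, βω(u)=-6·0; sum ≡ 1  ⇒  -1.
(a,b)_7: α=1, u≡6; β=3, v≡3 (mod 7); (6|7)=-1, (3|7)=-1; sign (−1)^1·-1^3·-1^1 = -1.
(a,b)_31: α=1, u≡17; β=2, v≡10 (mod 31); (17|31)=-1, (10|31)=+1; sign (−1)^0·-1^2·+1^1 = +1.
(3945711, 5187 / ℚ) ramifies at {2, 3, 7, 11}: a division algebra.

[2, 3, 7, 11]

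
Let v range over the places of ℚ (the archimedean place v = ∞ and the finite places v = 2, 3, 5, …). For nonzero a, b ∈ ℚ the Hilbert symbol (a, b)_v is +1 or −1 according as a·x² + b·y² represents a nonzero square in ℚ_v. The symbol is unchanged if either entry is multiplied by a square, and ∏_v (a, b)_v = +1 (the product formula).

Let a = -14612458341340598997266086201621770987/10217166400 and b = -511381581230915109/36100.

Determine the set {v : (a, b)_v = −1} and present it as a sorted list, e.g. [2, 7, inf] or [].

[11, 13, 31, inf]

Mod squares: a ≡ -24123, b ≡ -5199909. Check v ∈ {∞, 2, 3, 5, 7, 11, 13, 17, 19, 23, 31, 43}.
v=13: a=13^6·(≡6), b=13^3·(≡4) mod 13; (6|13)=-1, (4|13)=+1; (−1)^{6·3·6}·(-1)^3·(+1)^6 = -1.
v=5: a=5^-2·(≡3), b=5^-2·(≡4) mod 5; (3|5)=-1, (4|5)=+1; (−1)^{-2·-2·2}·(-1)^-2·(+1)^-2 = +1.
v=7: a=7^-2·(≡6), b=7^0·(≡6) mod 7; (6|7)=-1, (6|7)=-1; (−1)^{-2·0·3}·(-1)^0·(-1)^-2 = +1.
v=2: v_2(a)=-6, v_2(b)=-2; units ≡ 5, 3 (mod 8); ε·ε+αω+βω = 0·1+-6·1+-2·1 ≡ 0  ⇒  (a,b)_2 = +1.
v=23: a=23^2·(≡18), b=23^1·(≡7) mod 23; (18|23)=+1, (7|23)=-1; (−1)^{2·1·11}·(+1)^1·(-1)^2 = +1.
v=3: a=3^11·(≡2), b=3^3·(≡1) mod 3; (2|3)=-1, (1|3)=+1; (−1)^{11·3·1}·(-1)^3·(+1)^11 = +1.
v=31: a=31^2·(≡30), b=31^1·(≡5) mod 31; (30|31)=-1, (5|31)=+1; (−1)^{2·1·15}·(-1)^1·(+1)^2 = -1.
v=19: a=19^-4·(≡6), b=19^-2·(≡1) mod 19; (6|19)=+1, (1|19)=+1; (−1)^{-4·-2·9}·(+1)^-2·(+1)^-4 = +1.
v=17: a=17^5·(≡4), b=17^3·(≡15) mod 17; (4|17)=+1, (15|17)=+1; (−1)^{5·3·8}·(+1)^3·(+1)^5 = +1.
v=11: a=11^5·(≡2), b=11^3·(≡6) mod 11; (2|11)=-1, (6|11)=-1; (−1)^{5·3·5}·(-1)^3·(-1)^5 = -1.
v=43: a=43^5·(≡4), b=43^2·(≡40) mod 43; (4|43)=+1, (40|43)=+1; (−1)^{5·2·21}·(+1)^2·(+1)^5 = +1.
v=∞: -24123 < 0 and -5199909 < 0  ⇒  (a,b)_∞ = -1.
Ram(-24123, -5199909) = {11, 13, 31, ∞}; no ℚ_11-point on the conic.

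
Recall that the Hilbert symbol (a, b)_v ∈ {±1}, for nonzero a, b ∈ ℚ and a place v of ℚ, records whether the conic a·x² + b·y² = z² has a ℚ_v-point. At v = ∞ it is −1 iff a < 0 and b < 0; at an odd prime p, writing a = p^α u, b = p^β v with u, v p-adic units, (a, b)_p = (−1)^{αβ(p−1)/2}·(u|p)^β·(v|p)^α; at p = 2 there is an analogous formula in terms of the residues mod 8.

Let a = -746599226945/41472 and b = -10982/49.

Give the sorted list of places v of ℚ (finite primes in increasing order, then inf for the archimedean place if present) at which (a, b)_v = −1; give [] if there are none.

[2, 5, 19, inf]

Mod squares: a ≡ -73020610, b ≡ -38. Check v ∈ {∞, 2, 3, 5, 7, 11, 13, 17, 19, 37, 47}.
v=13: a=13^3·(≡5), b=13^0·(≡12) mod 13; (5|13)=-1, (12|13)=+1; (−1)^{3·0·6}·(-1)^0·(+1)^3 = +1.
v=3: a=3^-4·(≡2), b=3^0·(≡1) mod 3; (2|3)=-1, (1|3)=+1; (−1)^{-4·0·1}·(-1)^0·(+1)^-4 = +1.
v=17: a=17^1·(≡16), b=17^2·(≡2) mod 17; (16|17)=+1, (2|17)=+1; (−1)^{1·2·8}·(+1)^2·(+1)^1 = +1.
v=7: a=7^0·(≡4), b=7^-2·(≡1) mod 7; (4|7)=+1, (1|7)=+1; (−1)^{0·-2·3}·(+1)^-2·(+1)^0 = +1.
v=5: a=5^1·(≡3), b=5^0·(≡2) mod 5; (3|5)=-1, (2|5)=-1; (−1)^{1·0·2}·(-1)^0·(-1)^1 = -1.
v=19: a=19^1·(≡11), b=19^1·(≡1) mod 19; (11|19)=+1, (1|19)=+1; (−1)^{1·1·9}·(+1)^1·(+1)^1 = -1.
v=11: a=11^2·(≡8), b=11^0·(≡8) mod 11; (8|11)=-1, (8|11)=-1; (−1)^{2·0·5}·(-1)^0·(-1)^2 = +1.
v=47: a=47^1·(≡42), b=47^0·(≡8) mod 47; (42|47)=+1, (8|47)=+1; (−1)^{1·0·23}·(+1)^0·(+1)^1 = +1.
v=2: v_2(a)=-9, v_2(b)=1; units ≡ 7, 5 (mod 8); ε·ε+αω+βω = 1·0+-9·1+1·0 ≡ 1  ⇒  (a,b)_2 = -1.
v=37: a=37^1·(≡23), b=37^0·(≡16) mod 37; (23|37)=-1, (16|37)=+1; (−1)^{1·0·18}·(-1)^0·(+1)^1 = +1.
v=∞: -73020610 < 0 and -38 < 0  ⇒  (a,b)_∞ = -1.
(-73020610, -38 / ℚ) ramifies at {2, 5, 19, ∞}: a division algebra.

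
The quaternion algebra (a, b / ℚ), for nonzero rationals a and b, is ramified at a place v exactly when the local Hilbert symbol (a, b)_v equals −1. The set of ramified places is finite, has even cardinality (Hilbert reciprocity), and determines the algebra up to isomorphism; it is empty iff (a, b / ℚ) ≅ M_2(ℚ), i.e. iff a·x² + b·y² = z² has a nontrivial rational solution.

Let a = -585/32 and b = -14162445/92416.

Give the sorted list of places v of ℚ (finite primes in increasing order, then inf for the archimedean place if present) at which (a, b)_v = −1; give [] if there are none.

(a, b) ≡ (-130, -5) mod (ℚ^×)²; places V = {2, 3, 5, 11, 13, 17, 19, ∞}.
(a,b)_5: α=1, u≡4; β=1, v≡1 (mod 5); (4|5)=+1, (1|5)=+1; sign (−1)^0·+1^1·+1^1 = +1.
(a,b)_11: α=0, u≡2; β=2, v≡10 (mod 11); (2|11)=-1, (10|11)=-1; sign (−1)^0·-1^2·-1^0 = +1.
(a,b)_17: α=0, u≡12; β=2, v≡10 (mod 17); (12|17)=-1, (10|17)=-1; sign (−1)^0·-1^2·-1^0 = +1.
(a,b)_13: α=1, u≡12; β=0, v≡11 (mod 13); (12|13)=+1, (11|13)=-1; sign (−1)^0·+1^0·-1^1 = -1.
(a,b)_19: α=0, u≡12; β=-2, v≡13 (mod 19); (12|19)=-1, (13|19)=-1; sign (−1)^0·-1^-2·-1^0 = +1.
(a,b)_∞: sgn(-130)=−, sgn(-5)=−, so -1.
(a,b)_2: α=-5, β=-8; u≡7, v≡3 (mod 8); ε(u)ε(v)=1·1, αω(v)=-5·1, βω(u)=-8·0; sum ≡ 0  ⇒  +1.
(a,b)_3: α=2, u≡2; β=4, v≡1 (mod 3); (2|3)=-1, (1|3)=+1; sign (−1)^0·-1^4·+1^2 = +1.
(-130, -5 / ℚ) ramifies at {13, ∞}: a division algebra.

[13, inf]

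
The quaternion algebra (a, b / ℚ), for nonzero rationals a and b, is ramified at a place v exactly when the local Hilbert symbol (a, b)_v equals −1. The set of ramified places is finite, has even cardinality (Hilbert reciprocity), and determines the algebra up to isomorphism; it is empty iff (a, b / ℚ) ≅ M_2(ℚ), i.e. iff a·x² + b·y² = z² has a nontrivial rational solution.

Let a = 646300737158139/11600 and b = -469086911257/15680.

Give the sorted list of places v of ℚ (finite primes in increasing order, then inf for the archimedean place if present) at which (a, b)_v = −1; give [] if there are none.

(a, b) ≡ (551, -1451885) mod (ℚ^×)²; places V = {2, 3, 5, 7, 17, 19, 29, 31, 41, ∞}.
(a,b)_∞: sgn(551)=+, sgn(-1451885)=−, so +1.
(a,b)_19: α=1, u≡3; β=1, v≡2 (mod 19); (3|19)=-1, (2|19)=-1; sign (−1)^1·-1^1·-1^1 = -1.
(a,b)_5: α=-2, u≡1; β=-1, v≡3 (mod 5); (1|5)=+1, (3|5)=-1; sign (−1)^0·+1^-1·-1^-2 = +1.
(a,b)_29: α=-1, u≡15; β=1, v≡19 (mod 29); (15|29)=-1, (19|29)=-1; sign (−1)^0·-1^1·-1^-1 = +1.
(a,b)_3: α=2, u≡2; β=0, v≡1 (mod 3); (2|3)=-1, (1|3)=+1; sign (−1)^0·-1^0·+1^2 = +1.
(a,b)_7: α=2, u≡6; β=-2, v≡3 (mod 7); (6|7)=-1, (3|7)=-1; sign (−1)^0·-1^-2·-1^2 = +1.
(a,b)_17: α=4, u≡7; β=1, v≡5 (mod 17); (7|17)=-1, (5|17)=-1; sign (−1)^0·-1^1·-1^4 = -1.
(a,b)_2: α=-4, β=-6; u≡7, v≡3 (mod 8); ε(u)ε(v)=1·1, αω(v)=-4·1, βω(u)=-6·0; sum ≡ 1  ⇒  -1.
(a,b)_41: α=0, u≡39; β=2, v≡26 (mod 41); (39|41)=+1, (26|41)=-1; sign (−1)^0·+1^2·-1^0 = +1.
(a,b)_31: α=4, u≡26; β=3, v≡11 (mod 31); (26|31)=-1, (11|31)=-1; sign (−1)^0·-1^3·-1^4 = -1.
(551, -1451885 / ℚ) ramifies at {2, 17, 19, 31}: a division algebra.

[2, 17, 19, 31]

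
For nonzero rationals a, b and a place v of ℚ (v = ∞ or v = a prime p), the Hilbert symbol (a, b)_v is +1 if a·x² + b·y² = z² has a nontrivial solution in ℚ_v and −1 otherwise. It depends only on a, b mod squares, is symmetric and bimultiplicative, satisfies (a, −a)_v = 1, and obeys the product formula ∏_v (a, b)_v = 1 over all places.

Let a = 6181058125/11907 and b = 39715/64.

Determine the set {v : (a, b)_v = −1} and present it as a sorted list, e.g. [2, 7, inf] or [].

[2, 37]

Mod squares: a ≡ 111, b ≡ 235. Check v ∈ {∞, 2, 3, 5, 7, 11, 13, 37, 47}.
v=13: a=13^0·(≡5), b=13^2·(≡12) mod 13; (5|13)=-1, (12|13)=+1; (−1)^{0·2·6}·(-1)^2·(+1)^0 = +1.
v=∞: 111 > 0 and 235 > 0  ⇒  (a,b)_∞ = +1.
v=3: a=3^-5·(≡1), b=3^0·(≡1) mod 3; (1|3)=+1, (1|3)=+1; (−1)^{-5·0·1}·(+1)^0·(+1)^-5 = +1.
v=37: a=37^1·(≡27), b=37^0·(≡6) mod 37; (27|37)=+1, (6|37)=-1; (−1)^{1·0·18}·(+1)^0·(-1)^1 = -1.
v=47: a=47^2·(≡34), b=47^1·(≡11) mod 47; (34|47)=+1, (11|47)=-1; (−1)^{2·1·23}·(+1)^1·(-1)^2 = +1.
v=2: v_2(a)=0, v_2(b)=-6; units ≡ 7, 3 (mod 8); ε·ε+αω+βω = 1·1+0·1+-6·0 ≡ 1  ⇒  (a,b)_2 = -1.
v=7: a=7^-2·(≡5), b=7^0·(≡4) mod 7; (5|7)=-1, (4|7)=+1; (−1)^{-2·0·3}·(-1)^0·(+1)^-2 = +1.
v=5: a=5^4·(≡4), b=5^1·(≡2) mod 5; (4|5)=+1, (2|5)=-1; (−1)^{4·1·2}·(+1)^1·(-1)^4 = +1.
v=11: a=11^2·(≡1), b=11^0·(≡3) mod 11; (1|11)=+1, (3|11)=+1; (−1)^{2·0·5}·(+1)^0·(+1)^2 = +1.
(111, 235 / ℚ) ramifies at {2, 37}: a division algebra.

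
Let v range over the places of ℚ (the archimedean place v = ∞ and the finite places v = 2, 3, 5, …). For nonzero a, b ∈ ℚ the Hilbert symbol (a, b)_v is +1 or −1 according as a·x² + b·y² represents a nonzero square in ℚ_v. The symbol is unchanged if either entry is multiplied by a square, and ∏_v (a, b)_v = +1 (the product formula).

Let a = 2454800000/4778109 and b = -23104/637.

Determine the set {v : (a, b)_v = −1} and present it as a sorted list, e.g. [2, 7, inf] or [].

(a, b) ≡ (3570, -13) mod (ℚ^×)²; places V = {2, 3, 5, 7, 13, 17, 19, 53, ∞}.
(a,b)_∞: sgn(3570)=+, sgn(-13)=−, so +1.
(a,b)_53: α=-2, u≡12; β=0, v≡4 (mod 53); (12|53)=-1, (4|53)=+1; sign (−1)^0·-1^0·+1^-2 = +1.
(a,b)_13: α=0, u≡5; β=-1, v≡1 (mod 13); (5|13)=-1, (1|13)=+1; sign (−1)^0·-1^-1·+1^0 = -1.
(a,b)_3: α=-5, u≡2; β=0, v≡2 (mod 3); (2|3)=-1, (2|3)=-1; sign (−1)^0·-1^0·-1^-5 = -1.
(a,b)_17: α=1, u≡7; β=0, v≡2 (mod 17); (7|17)=-1, (2|17)=+1; sign (−1)^0·-1^0·+1^1 = +1.
(a,b)_5: α=5, u≡4; β=0, v≡3 (mod 5); (4|5)=+1, (3|5)=-1; sign (−1)^0·+1^0·-1^5 = -1.
(a,b)_19: α=2, u≡16; β=2, v≡5 (mod 19); (16|19)=+1, (5|19)=+1; sign (−1)^0·+1^2·+1^2 = +1.
(a,b)_2: α=7, β=6; u≡1, v≡3 (mod 8); ε(u)ε(v)=0·1, αω(v)=7·1, βω(u)=6·0; sum ≡ 1  ⇒  -1.
(a,b)_7: α=-1, u≡3; β=-2, v≡4 (mod 7); (3|7)=-1, (4|7)=+1; sign (−1)^0·-1^-2·+1^-1 = +1.
Ram(3570, -13) = {2, 3, 5, 13}; no ℚ_2-point on the conic.

[2, 3, 5, 13]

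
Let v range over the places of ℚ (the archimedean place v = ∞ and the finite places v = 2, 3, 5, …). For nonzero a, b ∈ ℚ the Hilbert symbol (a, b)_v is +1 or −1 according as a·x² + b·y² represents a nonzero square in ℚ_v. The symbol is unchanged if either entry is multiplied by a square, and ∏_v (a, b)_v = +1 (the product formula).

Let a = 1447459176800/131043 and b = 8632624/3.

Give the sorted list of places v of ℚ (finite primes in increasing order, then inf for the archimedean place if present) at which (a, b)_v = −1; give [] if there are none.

[7, 13]

Mod squares: a ≡ 546, b ≡ 273. Check v ∈ {∞, 2, 3, 5, 7, 11, 13, 19}.
v=5: a=5^2·(≡4), b=5^0·(≡3) mod 5; (4|5)=+1, (3|5)=-1; (−1)^{2·0·2}·(+1)^0·(-1)^2 = +1.
v=3: a=3^-1·(≡2), b=3^-1·(≡1) mod 3; (2|3)=-1, (1|3)=+1; (−1)^{-1·-1·1}·(-1)^-1·(+1)^-1 = +1.
v=∞: 546 > 0 and 273 > 0  ⇒  (a,b)_∞ = +1.
v=11: a=11^-2·(≡2), b=11^2·(≡3) mod 11; (2|11)=-1, (3|11)=+1; (−1)^{-2·2·5}·(-1)^2·(+1)^-2 = +1.
v=2: v_2(a)=5, v_2(b)=4; units ≡ 1, 1 (mod 8); ε·ε+αω+βω = 0·0+5·0+4·0 ≡ 0  ⇒  (a,b)_2 = +1.
v=7: a=7^7·(≡4), b=7^3·(≡1) mod 7; (4|7)=+1, (1|7)=+1; (−1)^{7·3·3}·(+1)^3·(+1)^7 = -1.
v=13: a=13^3·(≡1), b=13^1·(≡7) mod 13; (1|13)=+1, (7|13)=-1; (−1)^{3·1·6}·(+1)^1·(-1)^3 = -1.
v=19: a=19^-2·(≡8), b=19^0·(≡4) mod 19; (8|19)=-1, (4|19)=+1; (−1)^{-2·0·9}·(-1)^0·(+1)^-2 = +1.
(546, 273 / ℚ) ramifies at {7, 13}: a division algebra.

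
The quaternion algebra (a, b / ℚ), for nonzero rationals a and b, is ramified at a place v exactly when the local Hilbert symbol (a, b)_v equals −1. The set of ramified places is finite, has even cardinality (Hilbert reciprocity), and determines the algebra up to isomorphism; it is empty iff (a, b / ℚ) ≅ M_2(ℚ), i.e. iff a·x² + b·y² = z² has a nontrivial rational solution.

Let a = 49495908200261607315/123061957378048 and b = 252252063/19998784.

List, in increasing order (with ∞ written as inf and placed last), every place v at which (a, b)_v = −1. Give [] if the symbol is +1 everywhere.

(a, b) ≡ (455, 7) mod (ℚ^×)²; places V = {2, 3, 5, 7, 11, 13, 23, 29, 43, ∞}.
(a,b)_43: α=-4, u≡10; β=-2, v≡30 (mod 43); (10|43)=+1, (30|43)=-1; sign (−1)^0·+1^-2·-1^-4 = +1.
(a,b)_29: α=4, u≡9; β=2, v≡16 (mod 29); (9|29)=+1, (16|29)=+1; sign (−1)^0·+1^2·+1^4 = +1.
(a,b)_3: α=10, u≡2; β=4, v≡1 (mod 3); (2|3)=-1, (1|3)=+1; sign (−1)^0·-1^4·+1^10 = +1.
(a,b)_11: α=2, u≡4; β=0, v≡10 (mod 11); (4|11)=+1, (10|11)=-1; sign (−1)^0·+1^0·-1^2 = +1.
(a,b)_5: α=1, u≡1; β=0, v≡2 (mod 5); (1|5)=+1, (2|5)=-1; sign (−1)^0·+1^0·-1^1 = -1.
(a,b)_∞: sgn(455)=+, sgn(7)=+, so +1.
(a,b)_23: α=4, u≡4; β=2, v≡10 (mod 23); (4|23)=+1, (10|23)=-1; sign (−1)^0·+1^2·-1^4 = +1.
(a,b)_13: α=-3, u≡1; β=-2, v≡5 (mod 13); (1|13)=+1, (5|13)=-1; sign (−1)^0·+1^-2·-1^-3 = -1.
(a,b)_2: α=-14, β=-6; u≡7, v≡7 (mod 8); ε(u)ε(v)=1·1, αω(v)=-14·0, βω(u)=-6·0; sum ≡ 1  ⇒  -1.
(a,b)_7: α=1, u≡1; β=1, v≡2 (mod 7); (1|7)=+1, (2|7)=+1; sign (−1)^1·+1^1·+1^1 = -1.
(455, 7 / ℚ) ramifies at {2, 5, 7, 13}: a division algebra.

[2, 5, 7, 13]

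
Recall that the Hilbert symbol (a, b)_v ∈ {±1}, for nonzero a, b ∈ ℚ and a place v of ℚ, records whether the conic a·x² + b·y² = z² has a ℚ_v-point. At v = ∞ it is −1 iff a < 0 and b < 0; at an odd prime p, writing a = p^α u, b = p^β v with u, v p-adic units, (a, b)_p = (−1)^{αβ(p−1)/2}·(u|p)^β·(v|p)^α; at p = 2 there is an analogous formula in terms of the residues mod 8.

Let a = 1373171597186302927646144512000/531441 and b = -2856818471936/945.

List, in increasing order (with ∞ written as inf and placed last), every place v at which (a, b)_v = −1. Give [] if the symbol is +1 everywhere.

Mod squares: a ≡ 20995, b ≡ -23205. Check v ∈ {∞, 2, 3, 5, 7, 11, 13, 17, 19}.
v=13: a=13^3·(≡9), b=13^1·(≡4) mod 13; (9|13)=+1, (4|13)=+1; (−1)^{3·1·6}·(+1)^1·(+1)^3 = +1.
v=17: a=17^5·(≡14), b=17^3·(≡6) mod 17; (14|17)=-1, (6|17)=-1; (−1)^{5·3·8}·(-1)^3·(-1)^5 = +1.
v=7: a=7^2·(≡4), b=7^-1·(≡6) mod 7; (4|7)=+1, (6|7)=-1; (−1)^{2·-1·3}·(+1)^-1·(-1)^2 = +1.
v=11: a=11^6·(≡7), b=11^2·(≡5) mod 11; (7|11)=-1, (5|11)=+1; (−1)^{6·2·5}·(-1)^2·(+1)^6 = +1.
v=∞: 20995 > 0 and -23205 < 0  ⇒  (a,b)_∞ = +1.
v=19: a=19^5·(≡2), b=19^2·(≡10) mod 19; (2|19)=-1, (10|19)=-1; (−1)^{5·2·9}·(-1)^2·(-1)^5 = -1.
v=3: a=3^-12·(≡1), b=3^-3·(≡2) mod 3; (1|3)=+1, (2|3)=-1; (−1)^{-12·-3·1}·(+1)^-3·(-1)^-12 = +1.
v=5: a=5^3·(≡1), b=5^-1·(≡1) mod 5; (1|5)=+1, (1|5)=+1; (−1)^{3·-1·2}·(+1)^-1·(+1)^3 = +1.
v=2: v_2(a)=14, v_2(b)=10; units ≡ 3, 3 (mod 8); ε·ε+αω+βω = 1·1+14·1+10·1 ≡ 1  ⇒  (a,b)_2 = -1.
(20995, -23205 / ℚ) ramifies at {2, 19}: a division algebra.

[2, 19]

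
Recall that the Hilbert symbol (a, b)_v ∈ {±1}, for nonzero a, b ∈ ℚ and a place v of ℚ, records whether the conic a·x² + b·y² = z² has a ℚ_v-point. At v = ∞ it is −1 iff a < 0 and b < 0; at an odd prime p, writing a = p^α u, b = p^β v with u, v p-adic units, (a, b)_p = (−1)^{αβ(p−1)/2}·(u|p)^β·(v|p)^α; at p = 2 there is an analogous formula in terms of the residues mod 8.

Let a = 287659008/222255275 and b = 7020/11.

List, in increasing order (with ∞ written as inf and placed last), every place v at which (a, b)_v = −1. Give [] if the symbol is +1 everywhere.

[3, 5, 11, 13]

(a, b) ≡ (143, 2145) mod (ℚ^×)²; places V = {2, 3, 5, 7, 11, 13, 29, 31, ∞}.
(a,b)_3: α=2, u≡2; β=3, v≡1 (mod 3); (2|3)=-1, (1|3)=+1; sign (−1)^0·-1^3·+1^2 = -1.
(a,b)_29: α=-2, u≡27; β=0, v≡16 (mod 29); (27|29)=-1, (16|29)=+1; sign (−1)^0·-1^0·+1^-2 = +1.
(a,b)_∞: sgn(143)=+, sgn(2145)=+, so +1.
(a,b)_31: α=-2, u≡10; β=0, v≡21 (mod 31); (10|31)=+1, (21|31)=-1; sign (−1)^0·+1^0·-1^-2 = +1.
(a,b)_11: α=-1, u≡2; β=-1, v≡2 (mod 11); (2|11)=-1, (2|11)=-1; sign (−1)^1·-1^-1·-1^-1 = -1.
(a,b)_13: α=1, u≡7; β=1, v≡3 (mod 13); (7|13)=-1, (3|13)=+1; sign (−1)^0·-1^1·+1^1 = -1.
(a,b)_2: α=10, β=2; u≡7, v≡1 (mod 8); ε(u)ε(v)=1·0, αω(v)=10·0, βω(u)=2·0; sum ≡ 0  ⇒  +1.
(a,b)_5: α=-2, u≡3; β=1, v≡4 (mod 5); (3|5)=-1, (4|5)=+1; sign (−1)^0·-1^1·+1^-2 = -1.
(a,b)_7: α=4, u≡6; β=0, v≡5 (mod 7); (6|7)=-1, (5|7)=-1; sign (−1)^0·-1^0·-1^4 = +1.
(143, 2145 / ℚ) ramifies at {3, 5, 11, 13}: a division algebra.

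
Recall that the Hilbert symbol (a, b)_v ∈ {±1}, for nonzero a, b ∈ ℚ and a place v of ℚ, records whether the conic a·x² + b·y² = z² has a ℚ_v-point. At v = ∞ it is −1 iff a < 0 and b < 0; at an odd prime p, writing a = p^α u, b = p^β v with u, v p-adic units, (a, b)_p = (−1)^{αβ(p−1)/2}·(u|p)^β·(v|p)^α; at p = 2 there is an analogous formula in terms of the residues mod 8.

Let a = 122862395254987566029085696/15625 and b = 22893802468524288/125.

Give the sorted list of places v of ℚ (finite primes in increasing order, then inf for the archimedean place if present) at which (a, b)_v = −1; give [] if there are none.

Mod squares: a ≡ 307951, b ≡ 159285. Check v ∈ {∞, 2, 3, 5, 7, 11, 17, 29, 37, 41}.
v=∞: 307951 > 0 and 159285 > 0  ⇒  (a,b)_∞ = +1.
v=41: a=41^1·(≡5), b=41^1·(≡20) mod 41; (5|41)=+1, (20|41)=+1; (−1)^{1·1·20}·(+1)^1·(+1)^1 = +1.
v=2: v_2(a)=10, v_2(b)=8; units ≡ 7, 5 (mod 8); ε·ε+αω+βω = 1·0+10·1+8·0 ≡ 0  ⇒  (a,b)_2 = +1.
v=7: a=7^5·(≡3), b=7^3·(≡5) mod 7; (3|7)=-1, (5|7)=-1; (−1)^{5·3·3}·(-1)^3·(-1)^5 = -1.
v=37: a=37^1·(≡20), b=37^1·(≡19) mod 37; (20|37)=-1, (19|37)=-1; (−1)^{1·1·18}·(-1)^1·(-1)^1 = +1.
v=5: a=5^-6·(≡1), b=5^-3·(≡3) mod 5; (1|5)=+1, (3|5)=-1; (−1)^{-6·-3·2}·(+1)^-3·(-1)^-6 = +1.
v=29: a=29^5·(≡20), b=29^4·(≡14) mod 29; (20|29)=+1, (14|29)=-1; (−1)^{5·4·14}·(+1)^4·(-1)^5 = -1.
v=11: a=11^2·(≡8), b=11^0·(≡1) mod 11; (8|11)=-1, (1|11)=+1; (−1)^{2·0·5}·(-1)^0·(+1)^2 = +1.
v=17: a=17^2·(≡16), b=17^0·(≡11) mod 17; (16|17)=+1, (11|17)=-1; (−1)^{2·0·8}·(+1)^0·(-1)^2 = +1.
v=3: a=3^8·(≡1), b=3^5·(≡1) mod 3; (1|3)=+1, (1|3)=+1; (−1)^{8·5·1}·(+1)^5·(+1)^8 = +1.
(307951, 159285 / ℚ) ramifies at {7, 29}: a division algebra.

[7, 29]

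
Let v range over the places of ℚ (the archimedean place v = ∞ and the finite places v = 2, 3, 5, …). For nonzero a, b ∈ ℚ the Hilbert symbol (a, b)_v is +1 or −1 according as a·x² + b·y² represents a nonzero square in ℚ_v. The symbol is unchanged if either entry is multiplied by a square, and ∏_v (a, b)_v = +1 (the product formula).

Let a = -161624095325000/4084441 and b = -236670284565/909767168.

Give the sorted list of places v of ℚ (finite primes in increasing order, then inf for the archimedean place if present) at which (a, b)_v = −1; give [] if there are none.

(a, b) ≡ (-770, -170) mod (ℚ^×)²; places V = {2, 3, 5, 7, 11, 13, 17, 31, 41, 43, 47, ∞}.
(a,b)_∞: sgn(-770)=−, sgn(-170)=−, so -1.
(a,b)_2: α=3, β=-9; u≡7, v≡3 (mod 8); ε(u)ε(v)=1·1, αω(v)=3·1, βω(u)=-9·0; sum ≡ 0  ⇒  +1.
(a,b)_5: α=5, u≡1; β=1, v≡4 (mod 5); (1|5)=+1, (4|5)=+1; sign (−1)^0·+1^1·+1^5 = +1.
(a,b)_47: α=-2, u≡30; β=0, v≡6 (mod 47); (30|47)=-1, (6|47)=+1; sign (−1)^0·-1^0·+1^-2 = +1.
(a,b)_7: α=5, u≡2; β=0, v≡3 (mod 7); (2|7)=+1, (3|7)=-1; sign (−1)^0·+1^0·-1^5 = -1.
(a,b)_31: α=0, u≡1; β=-2, v≡20 (mod 31); (1|31)=+1, (20|31)=+1; sign (−1)^0·+1^-2·+1^0 = +1.
(a,b)_43: α=-2, u≡24; β=-2, v≡8 (mod 43); (24|43)=+1, (8|43)=-1; sign (−1)^0·+1^-2·-1^-2 = +1.
(a,b)_17: α=2, u≡7; β=1, v≡14 (mod 17); (7|17)=-1, (14|17)=-1; sign (−1)^0·-1^1·-1^2 = -1.
(a,b)_13: α=0, u≡3; β=2, v≡12 (mod 13); (3|13)=+1, (12|13)=+1; sign (−1)^0·+1^2·+1^0 = +1.
(a,b)_41: α=0, u≡16; β=2, v≡35 (mod 41); (16|41)=+1, (35|41)=-1; sign (−1)^0·+1^2·-1^0 = +1.
(a,b)_11: α=3, u≡10; β=2, v≡7 (mod 11); (10|11)=-1, (7|11)=-1; sign (−1)^0·-1^2·-1^3 = -1.
(a,b)_3: α=0, u≡1; β=4, v≡1 (mod 3); (1|3)=+1, (1|3)=+1; sign (−1)^0·+1^4·+1^0 = +1.
|Ram(-770, -170)| = 4, even; anisotropic at {7, 11, 17, ∞}.

[7, 11, 17, inf]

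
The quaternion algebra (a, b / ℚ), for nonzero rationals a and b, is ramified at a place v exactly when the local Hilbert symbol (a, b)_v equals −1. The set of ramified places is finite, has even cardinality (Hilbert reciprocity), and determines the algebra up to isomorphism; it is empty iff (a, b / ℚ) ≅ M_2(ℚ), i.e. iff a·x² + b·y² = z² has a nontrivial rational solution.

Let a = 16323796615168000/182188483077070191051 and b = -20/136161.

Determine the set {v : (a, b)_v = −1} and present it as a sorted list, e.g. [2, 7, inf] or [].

(a, b) ≡ (14630, -5) mod (ℚ^×)²; places V = {2, 3, 5, 7, 11, 17, 19, 23, 41, ∞}.
(a,b)_3: α=-20, u≡2; β=-4, v≡1 (mod 3); (2|3)=-1, (1|3)=+1; sign (−1)^0·-1^-4·+1^-20 = +1.
(a,b)_7: α=3, u≡1; β=0, v≡2 (mod 7); (1|7)=+1, (2|7)=+1; sign (−1)^0·+1^0·+1^3 = +1.
(a,b)_17: α=2, u≡12; β=0, v≡6 (mod 17); (12|17)=-1, (6|17)=-1; sign (−1)^0·-1^0·-1^2 = +1.
(a,b)_23: α=2, u≡16; β=0, v≡3 (mod 23); (16|23)=+1, (3|23)=+1; sign (−1)^0·+1^0·+1^2 = +1.
(a,b)_∞: sgn(14630)=+, sgn(-5)=−, so +1.
(a,b)_11: α=-1, u≡8; β=0, v≡8 (mod 11); (8|11)=-1, (8|11)=-1; sign (−1)^0·-1^0·-1^-1 = -1.
(a,b)_41: α=-6, u≡22; β=-2, v≡20 (mod 41); (22|41)=-1, (20|41)=+1; sign (−1)^0·-1^-2·+1^-6 = +1.
(a,b)_19: α=1, u≡18; β=0, v≡8 (mod 19); (18|19)=-1, (8|19)=-1; sign (−1)^0·-1^0·-1^1 = -1.
(a,b)_5: α=3, u≡4; β=1, v≡1 (mod 5); (4|5)=+1, (1|5)=+1; sign (−1)^0·+1^1·+1^3 = +1.
(a,b)_2: α=17, β=2; u≡3, v≡3 (mod 8); ε(u)ε(v)=1·1, αω(v)=17·1, βω(u)=2·1; sum ≡ 0  ⇒  +1.
|Ram(14630, -5)| = 2, even; anisotropic at {11, 19}.

[11, 19]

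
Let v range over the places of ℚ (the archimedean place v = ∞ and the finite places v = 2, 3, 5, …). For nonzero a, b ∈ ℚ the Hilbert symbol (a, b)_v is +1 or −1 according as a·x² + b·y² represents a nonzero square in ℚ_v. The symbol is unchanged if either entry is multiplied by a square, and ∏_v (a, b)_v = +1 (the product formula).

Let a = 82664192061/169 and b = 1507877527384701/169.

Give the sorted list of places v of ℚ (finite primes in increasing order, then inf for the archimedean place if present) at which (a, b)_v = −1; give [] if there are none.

[11, 17, 23, 29]

Mod squares: a ≡ 8434261, b ≡ 388861. Check v ∈ {∞, 2, 3, 11, 13, 17, 23, 29, 37, 53}.
v=∞: 8434261 > 0 and 388861 > 0  ⇒  (a,b)_∞ = +1.
v=3: a=3^4·(≡1), b=3^4·(≡1) mod 3; (1|3)=+1, (1|3)=+1; (−1)^{4·4·1}·(+1)^4·(+1)^4 = +1.
v=37: a=37^1·(≡36), b=37^2·(≡25) mod 37; (36|37)=+1, (25|37)=+1; (−1)^{1·2·18}·(+1)^2·(+1)^1 = +1.
v=2: v_2(a)=0, v_2(b)=0; units ≡ 5, 5 (mod 8); ε·ε+αω+βω = 0·0+0·1+0·1 ≡ 0  ⇒  (a,b)_2 = +1.
v=53: a=53^1·(≡30), b=53^1·(≡5) mod 53; (30|53)=-1, (5|53)=-1; (−1)^{1·1·26}·(-1)^1·(-1)^1 = +1.
v=11: a=11^3·(≡7), b=11^3·(≡10) mod 11; (7|11)=-1, (10|11)=-1; (−1)^{3·3·5}·(-1)^3·(-1)^3 = -1.
v=13: a=13^-2·(≡9), b=13^-2·(≡5) mod 13; (9|13)=+1, (5|13)=-1; (−1)^{-2·-2·6}·(+1)^-2·(-1)^-2 = +1.
v=23: a=23^1·(≡1), b=23^1·(≡2) mod 23; (1|23)=+1, (2|23)=+1; (−1)^{1·1·11}·(+1)^1·(+1)^1 = -1.
v=17: a=17^1·(≡6), b=17^2·(≡12) mod 17; (6|17)=-1, (12|17)=-1; (−1)^{1·2·8}·(-1)^2·(-1)^1 = -1.
v=29: a=29^0·(≡15), b=29^1·(≡10) mod 29; (15|29)=-1, (10|29)=-1; (−1)^{0·1·14}·(-1)^1·(-1)^0 = -1.
Ram(8434261, 388861) = {11, 17, 23, 29}; no ℚ_11-point on the conic.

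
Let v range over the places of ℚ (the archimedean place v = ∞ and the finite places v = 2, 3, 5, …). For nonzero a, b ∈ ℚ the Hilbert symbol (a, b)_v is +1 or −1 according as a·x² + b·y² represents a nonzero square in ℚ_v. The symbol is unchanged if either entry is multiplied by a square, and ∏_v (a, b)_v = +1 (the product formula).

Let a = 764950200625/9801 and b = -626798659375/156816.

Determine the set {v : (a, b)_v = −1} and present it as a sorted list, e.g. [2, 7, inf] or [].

[13, 23]

Mod squares: a ≡ 6409, b ≡ -56695. Check v ∈ {∞, 2, 3, 5, 7, 11, 13, 17, 19, 23, 29}.
v=5: a=5^4·(≡1), b=5^5·(≡4) mod 5; (1|5)=+1, (4|5)=+1; (−1)^{4·5·2}·(+1)^5·(+1)^4 = +1.
v=13: a=13^1·(≡12), b=13^0·(≡6) mod 13; (12|13)=+1, (6|13)=-1; (−1)^{1·0·6}·(+1)^0·(-1)^1 = -1.
v=29: a=29^1·(≡8), b=29^1·(≡17) mod 29; (8|29)=-1, (17|29)=-1; (−1)^{1·1·14}·(-1)^1·(-1)^1 = +1.
v=3: a=3^-4·(≡1), b=3^-4·(≡2) mod 3; (1|3)=+1, (2|3)=-1; (−1)^{-4·-4·1}·(+1)^-4·(-1)^-4 = +1.
v=7: a=7^0·(≡2), b=7^2·(≡6) mod 7; (2|7)=+1, (6|7)=-1; (−1)^{0·2·3}·(+1)^2·(-1)^0 = +1.
v=11: a=11^-2·(≡7), b=11^-2·(≡10) mod 11; (7|11)=-1, (10|11)=-1; (−1)^{-2·-2·5}·(-1)^-2·(-1)^-2 = +1.
v=2: v_2(a)=0, v_2(b)=-4; units ≡ 1, 1 (mod 8); ε·ε+αω+βω = 0·0+0·0+-4·0 ≡ 0  ⇒  (a,b)_2 = +1.
v=17: a=17^1·(≡12), b=17^1·(≡5) mod 17; (12|17)=-1, (5|17)=-1; (−1)^{1·1·8}·(-1)^1·(-1)^1 = +1.
v=∞: 6409 > 0 and -56695 < 0  ⇒  (a,b)_∞ = +1.
v=23: a=23^2·(≡21), b=23^1·(≡7) mod 23; (21|23)=-1, (7|23)=-1; (−1)^{2·1·11}·(-1)^1·(-1)^2 = -1.
v=19: a=19^2·(≡7), b=19^2·(≡6) mod 19; (7|19)=+1, (6|19)=+1; (−1)^{2·2·9}·(+1)^2·(+1)^2 = +1.
|Ram(6409, -56695)| = 2, even; anisotropic at {13, 23}.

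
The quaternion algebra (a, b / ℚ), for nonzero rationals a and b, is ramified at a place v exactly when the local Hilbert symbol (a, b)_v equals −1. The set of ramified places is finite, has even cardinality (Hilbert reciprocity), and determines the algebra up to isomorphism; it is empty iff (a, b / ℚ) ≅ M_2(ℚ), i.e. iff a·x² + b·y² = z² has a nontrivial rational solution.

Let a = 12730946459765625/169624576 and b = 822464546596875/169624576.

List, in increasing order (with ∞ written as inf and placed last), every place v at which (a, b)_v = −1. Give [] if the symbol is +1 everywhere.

[5, 19]

(a, b) ≡ (29393, 20995) mod (ℚ^×)²; places V = {2, 3, 5, 7, 11, 13, 17, 19, 29, 37, ∞}.
(a,b)_5: α=8, u≡2; β=5, v≡1 (mod 5); (2|5)=-1, (1|5)=+1; sign (−1)^0·-1^5·+1^8 = -1.
(a,b)_29: α=0, u≡5; β=2, v≡5 (mod 29); (5|29)=+1, (5|29)=+1; sign (−1)^0·+1^2·+1^0 = +1.
(a,b)_3: α=8, u≡2; β=2, v≡1 (mod 3); (2|3)=-1, (1|3)=+1; sign (−1)^0·-1^2·+1^8 = +1.
(a,b)_11: α=-2, u≡5; β=-2, v≡10 (mod 11); (5|11)=+1, (10|11)=-1; sign (−1)^0·+1^-2·-1^-2 = +1.
(a,b)_17: α=1, u≡14; β=1, v≡14 (mod 17); (14|17)=-1, (14|17)=-1; sign (−1)^0·-1^1·-1^1 = +1.
(a,b)_19: α=1, u≡3; β=1, v≡10 (mod 19); (3|19)=-1, (10|19)=-1; sign (−1)^1·-1^1·-1^1 = -1.
(a,b)_13: α=3, u≡1; β=3, v≡3 (mod 13); (1|13)=+1, (3|13)=+1; sign (−1)^0·+1^3·+1^3 = +1.
(a,b)_∞: sgn(29393)=+, sgn(20995)=+, so +1.
(a,b)_7: α=1, u≡3; β=2, v≡4 (mod 7); (3|7)=-1, (4|7)=+1; sign (−1)^0·-1^2·+1^1 = +1.
(a,b)_37: α=-2, u≡14; β=-2, v≡3 (mod 37); (14|37)=-1, (3|37)=+1; sign (−1)^0·-1^-2·+1^-2 = +1.
(a,b)_2: α=-10, β=-10; u≡1, v≡3 (mod 8); ε(u)ε(v)=0·1, αω(v)=-10·1, βω(u)=-10·0; sum ≡ 0  ⇒  +1.
|Ram(29393, 20995)| = 2, even; anisotropic at {5, 19}.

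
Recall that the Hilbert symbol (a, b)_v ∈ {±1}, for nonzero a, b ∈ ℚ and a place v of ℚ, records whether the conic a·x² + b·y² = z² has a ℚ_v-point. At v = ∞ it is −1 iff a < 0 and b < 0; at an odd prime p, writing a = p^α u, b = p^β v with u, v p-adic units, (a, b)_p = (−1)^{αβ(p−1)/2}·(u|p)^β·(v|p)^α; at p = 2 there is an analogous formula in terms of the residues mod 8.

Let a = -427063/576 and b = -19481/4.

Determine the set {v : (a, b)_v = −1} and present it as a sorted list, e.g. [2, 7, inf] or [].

[7, inf]

Mod squares: a ≡ -7, b ≡ -161. Check v ∈ {∞, 2, 3, 7, 11, 13, 19, 23}.
v=∞: -7 < 0 and -161 < 0  ⇒  (a,b)_∞ = -1.
v=3: a=3^-2·(≡2), b=3^0·(≡1) mod 3; (2|3)=-1, (1|3)=+1; (−1)^{-2·0·1}·(-1)^0·(+1)^-2 = +1.
v=7: a=7^1·(≡5), b=7^1·(≡6) mod 7; (5|7)=-1, (6|7)=-1; (−1)^{1·1·3}·(-1)^1·(-1)^1 = -1.
v=13: a=13^2·(≡2), b=13^0·(≡8) mod 13; (2|13)=-1, (8|13)=-1; (−1)^{2·0·6}·(-1)^0·(-1)^2 = +1.
v=11: a=11^0·(≡3), b=11^2·(≡1) mod 11; (3|11)=+1, (1|11)=+1; (−1)^{0·2·5}·(+1)^2·(+1)^0 = +1.
v=23: a=23^0·(≡1), b=23^1·(≡1) mod 23; (1|23)=+1, (1|23)=+1; (−1)^{0·1·11}·(+1)^1·(+1)^0 = +1.
v=19: a=19^2·(≡15), b=19^0·(≡8) mod 19; (15|19)=-1, (8|19)=-1; (−1)^{2·0·9}·(-1)^0·(-1)^2 = +1.
v=2: v_2(a)=-6, v_2(b)=-2; units ≡ 1, 7 (mod 8); ε·ε+αω+βω = 0·1+-6·0+-2·0 ≡ 0  ⇒  (a,b)_2 = +1.
(-7, -161 / ℚ) ramifies at {7, ∞}: a division algebra.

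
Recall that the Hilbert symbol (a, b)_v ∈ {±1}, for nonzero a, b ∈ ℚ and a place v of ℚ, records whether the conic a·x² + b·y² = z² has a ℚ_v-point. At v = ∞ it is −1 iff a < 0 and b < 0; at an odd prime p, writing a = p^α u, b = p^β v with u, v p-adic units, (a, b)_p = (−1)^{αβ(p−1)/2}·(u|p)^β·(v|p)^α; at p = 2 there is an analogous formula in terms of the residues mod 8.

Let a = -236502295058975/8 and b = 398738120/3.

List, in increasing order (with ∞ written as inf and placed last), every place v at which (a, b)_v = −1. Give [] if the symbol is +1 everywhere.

[2, 3, 5, 11, 23, 31]

(a, b) ≡ (-2542, 311190) mod (ℚ^×)²; places V = {2, 3, 5, 11, 23, 31, 41, ∞}.
(a,b)_2: α=-3, β=3; u≡1, v≡3 (mod 8); ε(u)ε(v)=0·1, αω(v)=-3·1, βω(u)=3·0; sum ≡ 1  ⇒  -1.
(a,b)_5: α=2, u≡2; β=1, v≡3 (mod 5); (2|5)=-1, (3|5)=-1; sign (−1)^0·-1^1·-1^2 = -1.
(a,b)_41: α=1, u≡20; β=1, v≡40 (mod 41); (20|41)=+1, (40|41)=+1; sign (−1)^0·+1^1·+1^1 = +1.
(a,b)_31: α=3, u≡11; β=2, v≡26 (mod 31); (11|31)=-1, (26|31)=-1; sign (−1)^0·-1^2·-1^3 = -1.
(a,b)_11: α=4, u≡2; β=1, v≡5 (mod 11); (2|11)=-1, (5|11)=+1; sign (−1)^0·-1^1·+1^4 = -1.
(a,b)_∞: sgn(-2542)=−, sgn(311190)=+, so +1.
(a,b)_23: α=2, u≡17; β=1, v≡2 (mod 23); (17|23)=-1, (2|23)=+1; sign (−1)^0·-1^1·+1^2 = -1.
(a,b)_3: α=0, u≡2; β=-1, v≡2 (mod 3); (2|3)=-1, (2|3)=-1; sign (−1)^0·-1^-1·-1^0 = -1.
|Ram(-2542, 311190)| = 6, even; anisotropic at {2, 3, 5, 11, 23, 31}.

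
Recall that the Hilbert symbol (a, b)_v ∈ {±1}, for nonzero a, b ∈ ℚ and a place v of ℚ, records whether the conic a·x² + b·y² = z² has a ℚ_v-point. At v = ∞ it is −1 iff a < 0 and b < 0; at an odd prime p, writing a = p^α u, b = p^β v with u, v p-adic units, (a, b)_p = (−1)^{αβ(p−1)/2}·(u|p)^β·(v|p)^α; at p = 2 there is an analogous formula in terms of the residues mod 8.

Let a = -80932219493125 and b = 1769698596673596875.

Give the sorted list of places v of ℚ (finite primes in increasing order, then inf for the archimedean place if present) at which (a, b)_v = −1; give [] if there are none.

[2, 7, 13, 47]

(a, b) ≡ (-2023021, 3021395) mod (ℚ^×)²; places V = {2, 5, 7, 11, 13, 23, 43, 47, ∞}.
(a,b)_2: α=0, β=0; u≡3, v≡3 (mod 8); ε(u)ε(v)=1·1, αω(v)=0·1, βω(u)=0·1; sum ≡ 1  ⇒  -1.
(a,b)_5: α=4, u≡1; β=5, v≡1 (mod 5); (1|5)=+1, (1|5)=+1; sign (−1)^0·+1^5·+1^4 = +1.
(a,b)_7: α=1, u≡5; β=0, v≡6 (mod 7); (5|7)=-1, (6|7)=-1; sign (−1)^0·-1^0·-1^1 = -1.
(a,b)_∞: sgn(-2023021)=−, sgn(3021395)=+, so +1.
(a,b)_11: α=3, u≡4; β=6, v≡5 (mod 11); (4|11)=+1, (5|11)=+1; sign (−1)^0·+1^6·+1^3 = +1.
(a,b)_47: α=1, u≡28; β=1, v≡9 (mod 47); (28|47)=+1, (9|47)=+1; sign (−1)^1·+1^1·+1^1 = -1.
(a,b)_13: α=1, u≡8; β=1, v≡4 (mod 13); (8|13)=-1, (4|13)=+1; sign (−1)^0·-1^1·+1^1 = -1.
(a,b)_23: α=2, u≡13; β=3, v≡18 (mod 23); (13|23)=+1, (18|23)=+1; sign (−1)^0·+1^3·+1^2 = +1.
(a,b)_43: α=1, u≡6; β=1, v≡19 (mod 43); (6|43)=+1, (19|43)=-1; sign (−1)^1·+1^1·-1^1 = +1.
(-2023021, 3021395 / ℚ) ramifies at {2, 7, 13, 47}: a division algebra.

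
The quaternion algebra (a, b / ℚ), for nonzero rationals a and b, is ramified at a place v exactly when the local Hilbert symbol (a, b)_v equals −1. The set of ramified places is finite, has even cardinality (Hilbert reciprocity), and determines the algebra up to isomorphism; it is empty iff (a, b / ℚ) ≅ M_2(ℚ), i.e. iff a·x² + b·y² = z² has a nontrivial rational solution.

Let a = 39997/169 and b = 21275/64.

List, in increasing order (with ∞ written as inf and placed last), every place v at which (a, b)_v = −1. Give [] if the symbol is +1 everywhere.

[23, 47]

(a, b) ≡ (39997, 851) mod (ℚ^×)²; places V = {2, 5, 13, 23, 37, 47, ∞}.
(a,b)_37: α=1, u≡18; β=1, v≡35 (mod 37); (18|37)=-1, (35|37)=-1; sign (−1)^0·-1^1·-1^1 = +1.
(a,b)_∞: sgn(39997)=+, sgn(851)=+, so +1.
(a,b)_5: α=0, u≡3; β=2, v≡4 (mod 5); (3|5)=-1, (4|5)=+1; sign (−1)^0·-1^2·+1^0 = +1.
(a,b)_47: α=1, u≡22; β=0, v≡35 (mod 47); (22|47)=-1, (35|47)=-1; sign (−1)^0·-1^0·-1^1 = -1.
(a,b)_2: α=0, β=-6; u≡5, v≡3 (mod 8); ε(u)ε(v)=0·1, αω(v)=0·1, βω(u)=-6·1; sum ≡ 0  ⇒  +1.
(a,b)_23: α=1, u≡19; β=1, v≡22 (mod 23); (19|23)=-1, (22|23)=-1; sign (−1)^1·-1^1·-1^1 = -1.
(a,b)_13: α=-2, u≡9; β=0, v≡6 (mod 13); (9|13)=+1, (6|13)=-1; sign (−1)^0·+1^0·-1^-2 = +1.
|Ram(39997, 851)| = 2, even; anisotropic at {23, 47}.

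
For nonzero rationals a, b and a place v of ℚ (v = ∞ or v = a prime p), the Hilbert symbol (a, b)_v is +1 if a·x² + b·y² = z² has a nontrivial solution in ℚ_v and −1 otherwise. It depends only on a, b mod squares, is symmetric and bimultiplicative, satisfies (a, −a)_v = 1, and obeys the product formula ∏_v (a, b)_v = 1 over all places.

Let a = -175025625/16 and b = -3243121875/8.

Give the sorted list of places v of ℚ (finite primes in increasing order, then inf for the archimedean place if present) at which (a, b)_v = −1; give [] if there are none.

Mod squares: a ≡ -969, b ≡ -3990. Check v ∈ {∞, 2, 3, 5, 7, 17, 19}.
v=3: a=3^1·(≡1), b=3^3·(≡2) mod 3; (1|3)=+1, (2|3)=-1; (−1)^{1·3·1}·(+1)^3·(-1)^1 = +1.
v=17: a=17^3·(≡10), b=17^2·(≡10) mod 17; (10|17)=-1, (10|17)=-1; (−1)^{3·2·8}·(-1)^2·(-1)^3 = -1.
v=∞: -969 < 0 and -3990 < 0  ⇒  (a,b)_∞ = -1.
v=7: a=7^0·(≡1), b=7^1·(≡2) mod 7; (1|7)=+1, (2|7)=+1; (−1)^{0·1·3}·(+1)^1·(+1)^0 = +1.
v=2: v_2(a)=-4, v_2(b)=-3; units ≡ 7, 5 (mod 8); ε·ε+αω+βω = 1·0+-4·1+-3·0 ≡ 0  ⇒  (a,b)_2 = +1.
v=5: a=5^4·(≡4), b=5^5·(≡2) mod 5; (4|5)=+1, (2|5)=-1; (−1)^{4·5·2}·(+1)^5·(-1)^4 = +1.
v=19: a=19^1·(≡16), b=19^1·(≡14) mod 19; (16|19)=+1, (14|19)=-1; (−1)^{1·1·9}·(+1)^1·(-1)^1 = +1.
(-969, -3990 / ℚ) ramifies at {17, ∞}: a division algebra.

[17, inf]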